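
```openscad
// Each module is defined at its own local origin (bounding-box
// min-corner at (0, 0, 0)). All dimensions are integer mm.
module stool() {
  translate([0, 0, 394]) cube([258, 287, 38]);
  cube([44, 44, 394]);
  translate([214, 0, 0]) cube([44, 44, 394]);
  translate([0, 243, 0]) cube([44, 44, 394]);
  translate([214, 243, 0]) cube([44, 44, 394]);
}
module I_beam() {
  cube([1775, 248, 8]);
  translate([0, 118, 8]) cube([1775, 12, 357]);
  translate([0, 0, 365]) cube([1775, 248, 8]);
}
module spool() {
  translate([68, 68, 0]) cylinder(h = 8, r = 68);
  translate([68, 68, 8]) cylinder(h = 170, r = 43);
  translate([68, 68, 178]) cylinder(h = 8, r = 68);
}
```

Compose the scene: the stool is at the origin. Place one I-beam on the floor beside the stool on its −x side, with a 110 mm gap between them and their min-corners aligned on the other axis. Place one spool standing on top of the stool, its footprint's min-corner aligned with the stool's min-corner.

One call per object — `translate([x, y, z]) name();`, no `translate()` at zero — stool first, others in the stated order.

stool();
translate([-1885, 0, 0]) I_beam();
translate([0, 0, 432]) spool();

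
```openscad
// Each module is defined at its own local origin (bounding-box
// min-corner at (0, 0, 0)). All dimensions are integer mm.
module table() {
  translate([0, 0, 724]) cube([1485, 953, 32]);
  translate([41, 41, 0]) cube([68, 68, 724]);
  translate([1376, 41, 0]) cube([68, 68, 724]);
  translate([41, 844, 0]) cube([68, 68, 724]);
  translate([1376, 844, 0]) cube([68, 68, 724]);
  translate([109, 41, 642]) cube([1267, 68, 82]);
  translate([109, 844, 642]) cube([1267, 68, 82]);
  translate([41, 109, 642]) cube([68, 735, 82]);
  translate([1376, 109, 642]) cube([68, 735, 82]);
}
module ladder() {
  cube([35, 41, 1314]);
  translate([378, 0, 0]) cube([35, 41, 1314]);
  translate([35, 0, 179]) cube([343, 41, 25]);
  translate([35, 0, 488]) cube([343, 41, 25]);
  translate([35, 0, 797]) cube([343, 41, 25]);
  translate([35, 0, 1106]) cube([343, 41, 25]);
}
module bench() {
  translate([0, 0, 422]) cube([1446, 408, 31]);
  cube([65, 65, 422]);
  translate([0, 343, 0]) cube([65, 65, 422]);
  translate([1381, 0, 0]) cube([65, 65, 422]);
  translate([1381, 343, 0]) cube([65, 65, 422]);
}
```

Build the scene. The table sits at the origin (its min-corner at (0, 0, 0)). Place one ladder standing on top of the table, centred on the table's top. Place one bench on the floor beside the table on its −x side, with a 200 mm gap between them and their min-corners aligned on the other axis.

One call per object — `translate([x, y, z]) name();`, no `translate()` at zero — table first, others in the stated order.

table();
translate([536, 456, 756]) ladder();
translate([-1646, 0, 0]) bench();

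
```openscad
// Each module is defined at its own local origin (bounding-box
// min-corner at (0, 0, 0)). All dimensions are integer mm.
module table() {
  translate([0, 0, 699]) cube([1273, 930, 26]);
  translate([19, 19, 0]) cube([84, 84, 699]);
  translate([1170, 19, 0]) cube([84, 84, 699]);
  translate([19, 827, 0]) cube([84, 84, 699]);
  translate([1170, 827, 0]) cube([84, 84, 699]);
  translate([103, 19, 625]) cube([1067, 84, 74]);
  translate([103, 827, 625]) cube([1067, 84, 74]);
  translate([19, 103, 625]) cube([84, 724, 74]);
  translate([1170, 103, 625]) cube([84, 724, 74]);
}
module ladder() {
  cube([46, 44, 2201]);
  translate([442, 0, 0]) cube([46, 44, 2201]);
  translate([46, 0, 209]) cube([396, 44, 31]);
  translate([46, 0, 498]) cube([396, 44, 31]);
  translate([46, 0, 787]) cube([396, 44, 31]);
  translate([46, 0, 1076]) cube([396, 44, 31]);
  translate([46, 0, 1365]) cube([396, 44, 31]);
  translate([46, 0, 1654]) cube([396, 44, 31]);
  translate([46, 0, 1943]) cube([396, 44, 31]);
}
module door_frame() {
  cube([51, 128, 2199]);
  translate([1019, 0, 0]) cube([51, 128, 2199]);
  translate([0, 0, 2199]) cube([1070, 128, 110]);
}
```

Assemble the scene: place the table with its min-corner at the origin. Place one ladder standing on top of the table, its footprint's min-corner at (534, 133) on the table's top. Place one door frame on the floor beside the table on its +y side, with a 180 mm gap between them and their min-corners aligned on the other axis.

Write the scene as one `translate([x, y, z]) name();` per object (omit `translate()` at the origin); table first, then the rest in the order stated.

table();
translate([534, 133, 725]) ladder();
translate([0, 1110, 0]) door_frame();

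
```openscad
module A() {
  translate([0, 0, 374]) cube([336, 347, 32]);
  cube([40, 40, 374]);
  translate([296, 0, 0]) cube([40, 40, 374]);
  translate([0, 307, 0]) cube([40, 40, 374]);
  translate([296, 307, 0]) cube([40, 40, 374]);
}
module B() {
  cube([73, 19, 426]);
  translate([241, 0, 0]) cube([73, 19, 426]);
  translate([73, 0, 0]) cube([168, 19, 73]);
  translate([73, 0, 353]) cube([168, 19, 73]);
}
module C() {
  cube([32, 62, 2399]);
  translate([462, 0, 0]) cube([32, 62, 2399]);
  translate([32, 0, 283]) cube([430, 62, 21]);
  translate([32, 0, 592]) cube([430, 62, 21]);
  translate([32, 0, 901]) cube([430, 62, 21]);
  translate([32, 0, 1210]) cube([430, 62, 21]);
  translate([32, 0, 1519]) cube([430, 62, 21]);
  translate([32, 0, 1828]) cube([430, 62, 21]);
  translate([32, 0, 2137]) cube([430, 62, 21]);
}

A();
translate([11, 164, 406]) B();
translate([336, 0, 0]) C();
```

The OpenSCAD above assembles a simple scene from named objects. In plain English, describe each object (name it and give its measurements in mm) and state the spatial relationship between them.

A is a simple wooden stool: a rectangular seat 336 mm (x) by 347 mm (y), 32 mm thick, top face at z = 406 mm, on four square legs, each 40×40 mm in cross-section. The legs rest on z = 0, each flush with a corner of the seat.

B is a rectangular picture frame lying in the x–z plane (depth along y). The opening is 168 mm wide (x) by 280 mm tall (z), surrounded by a border 73 mm wide on all four sides. The frame is 19 mm deep and is made of two full-height vertical stiles with two horizontal rails fitted between them.

C is a straight ladder. Two 32×62 mm vertical rails, 2399 mm tall, stand 494 mm apart (outside-to-outside) with their front faces coplanar on the −y side. 7 rungs, each 62 mm deep and 21 mm tall, span between the inner faces of the rails, front faces flush with the rails. The lowest rung's underside is at z = 283 mm and rungs are spaced 309 mm apart (underside to underside).

The picture frame is on top of the stool, centred. The ladder is against the stool's +x side, with their −y faces flush.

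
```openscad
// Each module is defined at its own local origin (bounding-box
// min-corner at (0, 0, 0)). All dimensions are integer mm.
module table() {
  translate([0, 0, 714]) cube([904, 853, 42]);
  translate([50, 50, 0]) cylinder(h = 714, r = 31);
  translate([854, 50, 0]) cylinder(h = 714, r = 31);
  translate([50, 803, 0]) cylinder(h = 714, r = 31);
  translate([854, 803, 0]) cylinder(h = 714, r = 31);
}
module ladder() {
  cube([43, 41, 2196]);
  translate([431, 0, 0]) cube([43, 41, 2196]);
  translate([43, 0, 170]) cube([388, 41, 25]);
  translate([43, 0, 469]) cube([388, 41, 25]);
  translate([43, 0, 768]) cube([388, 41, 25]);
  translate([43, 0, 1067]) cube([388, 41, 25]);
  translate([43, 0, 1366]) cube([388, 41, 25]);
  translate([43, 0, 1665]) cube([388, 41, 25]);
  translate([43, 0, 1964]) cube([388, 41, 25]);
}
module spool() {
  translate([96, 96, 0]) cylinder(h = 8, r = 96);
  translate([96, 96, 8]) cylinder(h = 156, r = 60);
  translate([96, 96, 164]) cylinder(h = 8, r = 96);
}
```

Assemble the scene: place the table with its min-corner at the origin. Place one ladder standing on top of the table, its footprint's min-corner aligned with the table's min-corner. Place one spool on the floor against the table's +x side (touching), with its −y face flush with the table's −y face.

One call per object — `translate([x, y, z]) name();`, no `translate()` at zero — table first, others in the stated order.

table();
translate([0, 0, 756]) ladder();
translate([904, 0, 0]) spool();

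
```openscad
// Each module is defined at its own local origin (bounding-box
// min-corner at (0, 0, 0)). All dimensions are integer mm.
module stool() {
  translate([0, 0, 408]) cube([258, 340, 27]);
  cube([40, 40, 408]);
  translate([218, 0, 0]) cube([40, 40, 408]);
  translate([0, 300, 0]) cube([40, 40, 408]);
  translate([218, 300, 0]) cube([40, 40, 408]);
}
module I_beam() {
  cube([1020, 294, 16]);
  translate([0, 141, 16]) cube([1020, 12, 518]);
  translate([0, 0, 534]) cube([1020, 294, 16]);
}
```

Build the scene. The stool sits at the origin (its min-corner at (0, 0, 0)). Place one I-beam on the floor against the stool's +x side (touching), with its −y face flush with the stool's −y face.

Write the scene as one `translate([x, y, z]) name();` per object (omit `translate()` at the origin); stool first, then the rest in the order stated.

stool();
translate([258, 0, 0]) I_beam();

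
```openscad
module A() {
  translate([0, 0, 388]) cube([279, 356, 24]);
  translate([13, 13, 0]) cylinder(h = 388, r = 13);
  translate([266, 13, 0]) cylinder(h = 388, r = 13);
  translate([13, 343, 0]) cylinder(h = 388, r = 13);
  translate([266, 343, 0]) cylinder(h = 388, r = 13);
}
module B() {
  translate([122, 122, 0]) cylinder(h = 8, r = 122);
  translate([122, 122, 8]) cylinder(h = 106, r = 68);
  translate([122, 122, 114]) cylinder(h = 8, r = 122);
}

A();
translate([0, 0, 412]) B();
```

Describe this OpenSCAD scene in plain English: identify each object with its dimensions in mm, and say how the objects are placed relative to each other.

A is a simple wooden stool: a rectangular seat 279 mm (x) by 356 mm (y), 24 mm thick, top face at z = 412 mm, on four round legs, each 26 mm in diameter. The legs rest on z = 0, each leg's axis is inset half a diameter from the nearest pair of seat edges (so the leg's bounding box is flush with the corner).

B is a spool: two coaxial disc flanges of radius 122 mm and thickness 8 mm, joined by a core cylinder of radius 68 mm and height 106 mm. The lower flange rests on z = 0 and the three cylinders share a vertical axis.

The spool is on top of the stool.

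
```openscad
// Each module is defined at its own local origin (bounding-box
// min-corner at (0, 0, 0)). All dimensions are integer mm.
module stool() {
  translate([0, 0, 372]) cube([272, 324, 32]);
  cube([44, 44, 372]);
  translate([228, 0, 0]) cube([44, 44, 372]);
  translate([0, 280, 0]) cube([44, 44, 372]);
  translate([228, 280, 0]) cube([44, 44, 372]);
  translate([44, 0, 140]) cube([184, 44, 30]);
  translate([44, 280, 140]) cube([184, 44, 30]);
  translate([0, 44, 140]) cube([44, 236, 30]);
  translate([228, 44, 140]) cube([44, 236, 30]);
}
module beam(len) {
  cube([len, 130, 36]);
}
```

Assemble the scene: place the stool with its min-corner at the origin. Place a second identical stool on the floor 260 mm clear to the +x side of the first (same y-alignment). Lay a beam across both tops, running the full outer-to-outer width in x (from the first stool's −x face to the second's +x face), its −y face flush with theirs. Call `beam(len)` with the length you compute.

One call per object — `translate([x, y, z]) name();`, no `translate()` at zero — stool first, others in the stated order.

stool();
translate([532, 0, 0]) stool();
translate([0, 0, 404]) beam(804);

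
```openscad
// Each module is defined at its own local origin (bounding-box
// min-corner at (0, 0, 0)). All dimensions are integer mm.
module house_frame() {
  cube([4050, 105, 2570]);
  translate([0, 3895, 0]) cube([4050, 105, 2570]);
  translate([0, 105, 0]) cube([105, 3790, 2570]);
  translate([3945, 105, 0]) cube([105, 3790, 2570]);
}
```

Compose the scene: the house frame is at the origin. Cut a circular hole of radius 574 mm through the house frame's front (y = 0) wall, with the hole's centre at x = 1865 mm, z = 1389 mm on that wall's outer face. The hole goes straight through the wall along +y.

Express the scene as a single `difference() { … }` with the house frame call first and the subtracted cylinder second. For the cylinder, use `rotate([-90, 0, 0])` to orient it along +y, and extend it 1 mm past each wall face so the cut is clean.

difference() {
  house_frame();
  translate([1865, -1, 1389]) rotate([-90, 0, 0]) cylinder(h = 107, r = 574);
}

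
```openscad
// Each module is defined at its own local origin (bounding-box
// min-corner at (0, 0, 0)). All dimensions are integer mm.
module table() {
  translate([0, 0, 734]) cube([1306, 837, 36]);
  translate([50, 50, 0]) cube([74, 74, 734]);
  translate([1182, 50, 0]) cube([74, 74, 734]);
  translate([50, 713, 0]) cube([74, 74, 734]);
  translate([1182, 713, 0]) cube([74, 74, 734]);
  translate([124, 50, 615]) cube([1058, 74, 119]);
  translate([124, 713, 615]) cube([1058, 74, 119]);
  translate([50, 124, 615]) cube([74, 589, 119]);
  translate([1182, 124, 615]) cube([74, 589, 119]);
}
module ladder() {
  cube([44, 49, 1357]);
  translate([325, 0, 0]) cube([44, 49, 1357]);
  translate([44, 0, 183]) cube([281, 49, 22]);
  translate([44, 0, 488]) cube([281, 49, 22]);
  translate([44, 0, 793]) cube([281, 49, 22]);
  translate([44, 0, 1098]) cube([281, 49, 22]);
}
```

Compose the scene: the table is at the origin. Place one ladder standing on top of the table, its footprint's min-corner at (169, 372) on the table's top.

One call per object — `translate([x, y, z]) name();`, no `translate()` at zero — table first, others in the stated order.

table();
translate([169, 372, 770]) ladder();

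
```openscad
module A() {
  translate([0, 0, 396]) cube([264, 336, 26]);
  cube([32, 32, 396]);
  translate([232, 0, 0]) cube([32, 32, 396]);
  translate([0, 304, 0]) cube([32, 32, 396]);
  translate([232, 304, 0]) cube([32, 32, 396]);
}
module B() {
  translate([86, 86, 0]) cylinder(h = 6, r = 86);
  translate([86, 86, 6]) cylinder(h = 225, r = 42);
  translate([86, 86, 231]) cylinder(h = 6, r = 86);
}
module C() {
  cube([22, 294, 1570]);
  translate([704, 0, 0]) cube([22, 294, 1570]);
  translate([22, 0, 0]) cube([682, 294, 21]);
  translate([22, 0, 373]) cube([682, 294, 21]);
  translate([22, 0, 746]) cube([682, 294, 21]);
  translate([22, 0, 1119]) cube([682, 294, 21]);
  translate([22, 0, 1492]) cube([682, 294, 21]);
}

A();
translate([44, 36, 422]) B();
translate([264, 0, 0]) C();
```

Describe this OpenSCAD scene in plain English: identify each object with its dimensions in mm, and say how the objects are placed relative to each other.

A is a four-legged stool. The seat is 264×336 mm, 26 mm thick, top at z = 422 mm. It stands on four square legs, each 32×32 mm in cross-section, from z = 0 to the seat underside, each flush with a corner of the seat.

B is a spool: two coaxial disc flanges of radius 86 mm and thickness 6 mm, joined by a core cylinder of radius 42 mm and height 225 mm. The lower flange rests on z = 0 and the three cylinders share a vertical axis.

C is an open bookshelf. Two side panels, each 22 mm thick, 294 mm deep and 1570 mm tall, stand 726 mm apart (outside-to-outside). Between them sit 5 shelves, each 21 mm thick and 294 mm deep, spanning the full gap between the sides. The bottom shelf rests on the floor (its underside at z = 0) and the clear gap between one shelf's top and the next shelf's underside is 352 mm.

The spool is on top of the stool. The bookshelf is against the stool's +x side, with their −y faces flush.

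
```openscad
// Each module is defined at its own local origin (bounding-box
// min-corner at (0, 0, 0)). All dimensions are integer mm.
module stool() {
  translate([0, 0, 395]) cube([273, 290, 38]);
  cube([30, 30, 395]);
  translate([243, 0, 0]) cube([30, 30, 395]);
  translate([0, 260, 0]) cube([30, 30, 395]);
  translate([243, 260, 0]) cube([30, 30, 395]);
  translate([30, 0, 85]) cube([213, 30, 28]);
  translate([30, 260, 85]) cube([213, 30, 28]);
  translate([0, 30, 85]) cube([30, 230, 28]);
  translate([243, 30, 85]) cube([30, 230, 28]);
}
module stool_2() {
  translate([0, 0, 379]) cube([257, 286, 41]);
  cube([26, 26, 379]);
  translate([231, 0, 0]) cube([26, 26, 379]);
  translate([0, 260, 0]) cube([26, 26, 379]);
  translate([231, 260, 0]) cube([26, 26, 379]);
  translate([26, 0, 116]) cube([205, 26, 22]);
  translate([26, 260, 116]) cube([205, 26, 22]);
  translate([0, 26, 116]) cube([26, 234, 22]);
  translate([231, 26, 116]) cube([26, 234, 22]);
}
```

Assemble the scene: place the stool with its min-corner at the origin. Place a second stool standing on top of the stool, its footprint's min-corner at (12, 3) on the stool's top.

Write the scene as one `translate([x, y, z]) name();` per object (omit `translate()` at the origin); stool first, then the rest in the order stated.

stool();
translate([12, 3, 433]) stool_2();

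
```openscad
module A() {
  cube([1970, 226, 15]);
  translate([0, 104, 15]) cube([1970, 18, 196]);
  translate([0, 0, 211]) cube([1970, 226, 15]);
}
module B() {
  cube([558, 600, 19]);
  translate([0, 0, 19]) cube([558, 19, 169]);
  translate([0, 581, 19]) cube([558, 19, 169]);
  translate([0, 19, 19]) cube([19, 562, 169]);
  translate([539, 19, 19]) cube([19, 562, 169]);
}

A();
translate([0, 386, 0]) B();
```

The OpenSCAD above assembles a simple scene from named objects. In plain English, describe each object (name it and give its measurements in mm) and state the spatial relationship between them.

A is an I-beam lying along x, 1970 mm long. Overall section height 226 mm. Two flanges 226 mm wide (y) and 15 mm thick, one on the floor and one at the top; a web 18 mm thick runs between them, centred on the flange width.

B is an open-topped rectangular box: outside dimensions 558×600×188 mm, with a uniform wall and base thickness of 19 mm. The base is a full 558×600 slab on the floor; four walls sit on top of the base. The front and back walls (the −y and +y sides) span the full width; the two side walls fit between them.

The open box is on the floor beside the I-beam on its +y side.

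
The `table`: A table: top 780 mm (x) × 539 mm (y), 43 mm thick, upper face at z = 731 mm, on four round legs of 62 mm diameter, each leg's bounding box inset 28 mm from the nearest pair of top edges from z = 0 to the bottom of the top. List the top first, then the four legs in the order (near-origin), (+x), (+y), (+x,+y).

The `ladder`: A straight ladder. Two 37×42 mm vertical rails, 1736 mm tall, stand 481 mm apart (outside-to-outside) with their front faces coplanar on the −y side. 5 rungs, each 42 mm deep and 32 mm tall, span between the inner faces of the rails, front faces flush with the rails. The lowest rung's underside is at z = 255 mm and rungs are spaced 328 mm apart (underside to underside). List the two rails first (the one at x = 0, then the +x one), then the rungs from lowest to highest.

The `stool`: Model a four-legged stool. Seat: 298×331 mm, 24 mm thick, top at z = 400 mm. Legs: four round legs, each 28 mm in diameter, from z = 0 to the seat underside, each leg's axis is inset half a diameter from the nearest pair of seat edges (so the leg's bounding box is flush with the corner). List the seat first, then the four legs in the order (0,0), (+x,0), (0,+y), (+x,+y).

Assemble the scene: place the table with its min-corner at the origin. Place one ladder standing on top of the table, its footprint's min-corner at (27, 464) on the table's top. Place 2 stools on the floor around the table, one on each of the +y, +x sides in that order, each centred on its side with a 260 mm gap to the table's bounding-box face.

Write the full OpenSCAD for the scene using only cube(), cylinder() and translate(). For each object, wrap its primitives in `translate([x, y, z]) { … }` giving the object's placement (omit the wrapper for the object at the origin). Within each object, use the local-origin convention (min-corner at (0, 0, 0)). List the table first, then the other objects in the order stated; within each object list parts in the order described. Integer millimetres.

translate([0, 0, 688]) cube([780, 539, 43]);
translate([59, 59, 0]) cylinder(h = 688, r = 31);
translate([721, 59, 0]) cylinder(h = 688, r = 31);
translate([59, 480, 0]) cylinder(h = 688, r = 31);
translate([721, 480, 0]) cylinder(h = 688, r = 31);
translate([27, 464, 731]) {
  cube([37, 42, 1736]);
  translate([444, 0, 0]) cube([37, 42, 1736]);
  translate([37, 0, 255]) cube([407, 42, 32]);
  translate([37, 0, 583]) cube([407, 42, 32]);
  translate([37, 0, 911]) cube([407, 42, 32]);
  translate([37, 0, 1239]) cube([407, 42, 32]);
  translate([37, 0, 1567]) cube([407, 42, 32]);
}
translate([241, 799, 0]) {
  translate([0, 0, 376]) cube([298, 331, 24]);
  translate([14, 14, 0]) cylinder(h = 376, r = 14);
  translate([284, 14, 0]) cylinder(h = 376, r = 14);
  translate([14, 317, 0]) cylinder(h = 376, r = 14);
  translate([284, 317, 0]) cylinder(h = 376, r = 14);
}
translate([1040, 104, 0]) {
  translate([0, 0, 376]) cube([298, 331, 24]);
  translate([14, 14, 0]) cylinder(h = 376, r = 14);
  translate([284, 14, 0]) cylinder(h = 376, r = 14);
  translate([14, 317, 0]) cylinder(h = 376, r = 14);
  translate([284, 317, 0]) cylinder(h = 376, r = 14);
}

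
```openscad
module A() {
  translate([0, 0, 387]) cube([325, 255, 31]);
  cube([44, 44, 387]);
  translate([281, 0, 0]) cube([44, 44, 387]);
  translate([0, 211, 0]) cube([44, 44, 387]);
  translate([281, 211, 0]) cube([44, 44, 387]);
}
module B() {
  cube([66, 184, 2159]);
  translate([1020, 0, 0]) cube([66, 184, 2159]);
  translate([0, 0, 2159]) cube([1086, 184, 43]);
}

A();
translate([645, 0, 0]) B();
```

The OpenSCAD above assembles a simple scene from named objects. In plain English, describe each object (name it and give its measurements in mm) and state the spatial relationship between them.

A is a simple wooden stool: a rectangular seat 325 mm (x) by 255 mm (y), 31 mm thick, top face at z = 418 mm, on four square legs, each 44×44 mm in cross-section. The legs rest on z = 0, each flush with a corner of the seat.

B is a door frame. The clear opening is 954 mm wide and 2159 mm high. Two 66 mm wide jambs, 184 mm deep, stand either side of the opening from the floor to the top of the opening. A 43 mm thick head sits across the top of both jambs, spanning the full outside width of the frame.

The door frame is on the floor beside the stool on its +x side.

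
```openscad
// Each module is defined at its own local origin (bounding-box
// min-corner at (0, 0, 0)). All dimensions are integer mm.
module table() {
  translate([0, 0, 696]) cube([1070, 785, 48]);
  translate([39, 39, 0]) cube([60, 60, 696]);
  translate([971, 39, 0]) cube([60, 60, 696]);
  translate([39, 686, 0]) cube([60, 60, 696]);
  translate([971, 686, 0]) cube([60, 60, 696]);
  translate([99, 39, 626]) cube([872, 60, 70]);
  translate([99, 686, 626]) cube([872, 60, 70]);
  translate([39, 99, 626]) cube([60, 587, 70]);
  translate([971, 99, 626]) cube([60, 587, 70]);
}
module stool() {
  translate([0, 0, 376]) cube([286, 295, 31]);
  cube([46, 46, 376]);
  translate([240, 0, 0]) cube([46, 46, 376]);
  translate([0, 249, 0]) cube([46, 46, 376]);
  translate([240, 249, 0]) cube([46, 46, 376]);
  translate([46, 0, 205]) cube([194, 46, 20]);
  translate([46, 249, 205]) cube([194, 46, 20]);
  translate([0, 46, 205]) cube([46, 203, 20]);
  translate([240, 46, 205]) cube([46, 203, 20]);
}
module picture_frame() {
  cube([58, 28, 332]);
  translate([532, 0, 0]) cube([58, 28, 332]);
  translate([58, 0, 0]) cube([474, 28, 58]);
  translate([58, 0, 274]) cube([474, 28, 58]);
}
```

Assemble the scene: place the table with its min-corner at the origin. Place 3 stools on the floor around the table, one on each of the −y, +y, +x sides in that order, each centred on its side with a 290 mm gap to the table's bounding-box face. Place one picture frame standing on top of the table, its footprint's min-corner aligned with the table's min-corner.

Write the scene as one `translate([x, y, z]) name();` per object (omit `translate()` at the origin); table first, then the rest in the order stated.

table();
translate([392, -585, 0]) stool();
translate([392, 1075, 0]) stool();
translate([1360, 245, 0]) stool();
translate([0, 0, 744]) picture_frame();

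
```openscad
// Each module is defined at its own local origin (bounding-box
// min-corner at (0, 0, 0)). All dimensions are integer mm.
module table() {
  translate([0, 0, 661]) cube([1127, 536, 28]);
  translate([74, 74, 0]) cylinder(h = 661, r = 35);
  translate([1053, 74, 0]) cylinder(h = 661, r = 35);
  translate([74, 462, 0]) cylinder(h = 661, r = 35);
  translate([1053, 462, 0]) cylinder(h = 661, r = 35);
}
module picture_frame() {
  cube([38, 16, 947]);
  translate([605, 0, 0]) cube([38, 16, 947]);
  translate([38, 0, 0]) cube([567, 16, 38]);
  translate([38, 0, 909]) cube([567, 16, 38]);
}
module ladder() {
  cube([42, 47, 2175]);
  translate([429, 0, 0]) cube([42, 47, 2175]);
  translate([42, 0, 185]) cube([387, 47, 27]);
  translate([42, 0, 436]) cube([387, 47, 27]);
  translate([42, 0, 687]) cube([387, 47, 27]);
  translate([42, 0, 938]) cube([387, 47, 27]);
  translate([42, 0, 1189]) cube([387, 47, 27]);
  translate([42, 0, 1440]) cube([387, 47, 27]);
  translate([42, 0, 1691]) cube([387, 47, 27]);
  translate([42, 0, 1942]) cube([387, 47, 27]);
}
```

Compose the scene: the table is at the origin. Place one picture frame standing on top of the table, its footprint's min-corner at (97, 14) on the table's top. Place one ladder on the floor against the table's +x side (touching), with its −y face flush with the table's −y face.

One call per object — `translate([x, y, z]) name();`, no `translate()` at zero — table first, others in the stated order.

table();
translate([97, 14, 689]) picture_frame();
translate([1127, 0, 0]) ladder();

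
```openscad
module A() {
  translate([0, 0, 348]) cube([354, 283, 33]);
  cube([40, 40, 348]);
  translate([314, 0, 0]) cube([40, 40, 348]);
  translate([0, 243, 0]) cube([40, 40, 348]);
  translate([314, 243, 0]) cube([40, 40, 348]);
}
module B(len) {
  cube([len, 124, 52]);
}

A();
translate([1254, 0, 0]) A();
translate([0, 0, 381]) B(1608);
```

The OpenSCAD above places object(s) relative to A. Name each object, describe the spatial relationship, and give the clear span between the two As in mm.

Second stool starts at x = 1254; first ends at x = 354; clear span = 1254 − 354 = 900 mm.

A is a stool. B is a beam. A beam spans the tops of two stools. The clear span between the two stools is 900 mm.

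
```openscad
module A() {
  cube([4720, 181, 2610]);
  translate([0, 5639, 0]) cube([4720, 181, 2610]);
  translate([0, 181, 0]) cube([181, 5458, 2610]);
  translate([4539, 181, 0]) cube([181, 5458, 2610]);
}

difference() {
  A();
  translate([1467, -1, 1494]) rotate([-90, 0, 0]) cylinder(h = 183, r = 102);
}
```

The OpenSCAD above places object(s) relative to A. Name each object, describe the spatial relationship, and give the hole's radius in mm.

The subtracted cylinder has r = 102 mm.

A is a house frame. The house frame has a circular hole through its front wall. The hole's radius is 102 mm.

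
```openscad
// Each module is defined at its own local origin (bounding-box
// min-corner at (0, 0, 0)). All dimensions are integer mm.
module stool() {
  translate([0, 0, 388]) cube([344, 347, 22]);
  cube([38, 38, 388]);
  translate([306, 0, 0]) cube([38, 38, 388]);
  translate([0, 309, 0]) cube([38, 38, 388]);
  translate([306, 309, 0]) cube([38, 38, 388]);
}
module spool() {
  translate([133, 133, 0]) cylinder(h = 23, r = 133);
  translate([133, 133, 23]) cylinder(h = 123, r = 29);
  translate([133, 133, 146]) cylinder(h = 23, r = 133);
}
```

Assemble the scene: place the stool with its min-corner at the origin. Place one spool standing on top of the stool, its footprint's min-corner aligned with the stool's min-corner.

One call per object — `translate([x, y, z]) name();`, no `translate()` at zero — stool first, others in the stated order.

stool();
translate([0, 0, 410]) spool();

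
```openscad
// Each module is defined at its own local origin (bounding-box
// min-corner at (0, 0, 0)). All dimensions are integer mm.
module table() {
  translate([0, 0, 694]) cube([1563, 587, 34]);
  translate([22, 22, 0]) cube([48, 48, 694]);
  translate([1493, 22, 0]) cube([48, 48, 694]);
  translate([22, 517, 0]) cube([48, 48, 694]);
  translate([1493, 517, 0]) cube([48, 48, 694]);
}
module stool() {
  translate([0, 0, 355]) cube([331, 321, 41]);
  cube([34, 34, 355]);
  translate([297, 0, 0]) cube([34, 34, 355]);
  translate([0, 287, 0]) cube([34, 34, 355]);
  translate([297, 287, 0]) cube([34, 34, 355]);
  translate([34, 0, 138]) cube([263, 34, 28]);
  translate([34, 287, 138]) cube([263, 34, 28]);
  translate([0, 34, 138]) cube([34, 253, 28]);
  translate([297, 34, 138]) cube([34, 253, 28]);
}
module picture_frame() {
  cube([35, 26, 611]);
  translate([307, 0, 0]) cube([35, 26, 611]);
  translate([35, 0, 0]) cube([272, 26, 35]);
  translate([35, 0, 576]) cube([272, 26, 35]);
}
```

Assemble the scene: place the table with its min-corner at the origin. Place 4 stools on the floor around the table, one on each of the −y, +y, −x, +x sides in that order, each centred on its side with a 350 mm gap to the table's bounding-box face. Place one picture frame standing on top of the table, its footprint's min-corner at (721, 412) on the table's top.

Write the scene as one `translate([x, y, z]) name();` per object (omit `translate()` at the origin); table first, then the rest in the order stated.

table();
translate([616, -671, 0]) stool();
translate([616, 937, 0]) stool();
translate([-681, 133, 0]) stool();
translate([1913, 133, 0]) stool();
translate([721, 412, 728]) picture_frame();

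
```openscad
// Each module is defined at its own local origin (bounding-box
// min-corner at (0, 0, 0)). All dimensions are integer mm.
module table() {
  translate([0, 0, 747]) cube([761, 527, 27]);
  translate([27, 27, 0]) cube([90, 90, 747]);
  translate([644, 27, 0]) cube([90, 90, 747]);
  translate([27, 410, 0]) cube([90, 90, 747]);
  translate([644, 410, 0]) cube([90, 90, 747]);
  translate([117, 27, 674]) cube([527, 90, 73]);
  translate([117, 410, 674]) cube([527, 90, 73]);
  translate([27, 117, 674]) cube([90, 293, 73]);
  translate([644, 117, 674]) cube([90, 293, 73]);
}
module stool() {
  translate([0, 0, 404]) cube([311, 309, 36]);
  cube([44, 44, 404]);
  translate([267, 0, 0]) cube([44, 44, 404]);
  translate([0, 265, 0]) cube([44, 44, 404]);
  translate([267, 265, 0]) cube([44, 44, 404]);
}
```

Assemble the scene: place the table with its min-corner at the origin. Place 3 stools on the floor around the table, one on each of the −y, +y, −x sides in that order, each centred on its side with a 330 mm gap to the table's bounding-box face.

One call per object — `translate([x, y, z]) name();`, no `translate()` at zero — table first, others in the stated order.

table();
translate([225, -639, 0]) stool();
translate([225, 857, 0]) stool();
translate([-641, 109, 0]) stool();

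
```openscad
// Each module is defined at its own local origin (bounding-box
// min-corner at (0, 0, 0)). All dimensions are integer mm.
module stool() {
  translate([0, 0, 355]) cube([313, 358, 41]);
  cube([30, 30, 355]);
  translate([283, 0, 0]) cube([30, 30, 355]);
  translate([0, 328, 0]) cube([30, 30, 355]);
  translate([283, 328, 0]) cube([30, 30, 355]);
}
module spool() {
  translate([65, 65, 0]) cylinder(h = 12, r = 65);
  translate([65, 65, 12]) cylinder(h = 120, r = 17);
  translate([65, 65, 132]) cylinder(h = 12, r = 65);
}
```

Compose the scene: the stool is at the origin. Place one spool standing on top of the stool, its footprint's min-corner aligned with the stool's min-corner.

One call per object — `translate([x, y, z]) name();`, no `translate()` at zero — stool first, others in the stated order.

stool();
translate([0, 0, 396]) spool();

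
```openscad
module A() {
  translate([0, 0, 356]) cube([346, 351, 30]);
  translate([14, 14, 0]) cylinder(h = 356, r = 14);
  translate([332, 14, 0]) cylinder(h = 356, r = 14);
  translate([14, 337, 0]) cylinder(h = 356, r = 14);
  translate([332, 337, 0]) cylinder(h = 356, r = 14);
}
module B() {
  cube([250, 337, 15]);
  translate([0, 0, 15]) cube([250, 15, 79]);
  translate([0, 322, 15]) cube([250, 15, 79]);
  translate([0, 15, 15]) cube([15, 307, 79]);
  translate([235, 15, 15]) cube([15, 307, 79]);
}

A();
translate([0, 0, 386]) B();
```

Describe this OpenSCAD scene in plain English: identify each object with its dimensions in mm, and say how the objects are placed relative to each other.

A is a simple wooden stool: a rectangular seat 346 mm (x) by 351 mm (y), 30 mm thick, top face at z = 386 mm, on four round legs, each 28 mm in diameter. The legs rest on z = 0, each leg's axis is inset half a diameter from the nearest pair of seat edges (so the leg's bounding box is flush with the corner).

B is an open-topped rectangular box: outside dimensions 250×337×94 mm, with a uniform wall and base thickness of 15 mm. The base is a full 250×337 slab on the floor; four walls sit on top of the base. The front and back walls (the −y and +y sides) span the full width; the two side walls fit between them.

The open box is on top of the stool.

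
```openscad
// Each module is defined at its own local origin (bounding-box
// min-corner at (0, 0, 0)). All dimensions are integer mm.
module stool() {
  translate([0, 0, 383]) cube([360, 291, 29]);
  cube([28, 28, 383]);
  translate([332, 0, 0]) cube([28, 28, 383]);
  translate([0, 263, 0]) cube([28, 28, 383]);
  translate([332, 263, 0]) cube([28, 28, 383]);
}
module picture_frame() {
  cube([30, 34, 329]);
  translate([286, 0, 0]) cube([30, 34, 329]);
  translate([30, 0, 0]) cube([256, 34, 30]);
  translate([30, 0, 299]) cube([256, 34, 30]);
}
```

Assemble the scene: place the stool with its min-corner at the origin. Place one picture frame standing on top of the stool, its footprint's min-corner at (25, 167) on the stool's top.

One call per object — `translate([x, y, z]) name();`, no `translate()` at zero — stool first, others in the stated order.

stool();
translate([25, 167, 412]) picture_frame();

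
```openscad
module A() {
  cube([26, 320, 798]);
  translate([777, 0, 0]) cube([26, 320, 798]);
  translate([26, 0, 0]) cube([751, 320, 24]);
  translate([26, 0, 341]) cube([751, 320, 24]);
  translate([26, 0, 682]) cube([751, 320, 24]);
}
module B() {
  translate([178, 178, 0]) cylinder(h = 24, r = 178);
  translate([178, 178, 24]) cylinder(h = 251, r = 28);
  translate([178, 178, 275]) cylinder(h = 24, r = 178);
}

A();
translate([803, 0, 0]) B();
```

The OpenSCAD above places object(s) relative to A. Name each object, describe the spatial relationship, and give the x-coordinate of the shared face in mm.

A is a bookshelf. B is a spool. The spool is against the bookshelf's +x side, with their −y faces flush. The x-coordinate of the shared face is 803 mm.

The bookshelf's +x face and the spool's −x face are both at x = 803 mm.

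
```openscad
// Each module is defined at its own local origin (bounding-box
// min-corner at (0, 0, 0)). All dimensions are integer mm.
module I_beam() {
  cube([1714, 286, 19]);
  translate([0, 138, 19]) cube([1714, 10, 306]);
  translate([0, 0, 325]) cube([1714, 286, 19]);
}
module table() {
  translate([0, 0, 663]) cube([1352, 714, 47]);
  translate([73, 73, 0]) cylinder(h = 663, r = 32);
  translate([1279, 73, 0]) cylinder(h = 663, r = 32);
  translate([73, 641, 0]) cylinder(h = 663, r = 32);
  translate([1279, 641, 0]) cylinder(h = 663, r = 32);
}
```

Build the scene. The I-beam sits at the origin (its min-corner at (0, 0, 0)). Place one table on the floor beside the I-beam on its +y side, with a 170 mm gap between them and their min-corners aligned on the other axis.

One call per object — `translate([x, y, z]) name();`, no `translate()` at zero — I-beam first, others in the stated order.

I_beam();
translate([0, 456, 0]) table();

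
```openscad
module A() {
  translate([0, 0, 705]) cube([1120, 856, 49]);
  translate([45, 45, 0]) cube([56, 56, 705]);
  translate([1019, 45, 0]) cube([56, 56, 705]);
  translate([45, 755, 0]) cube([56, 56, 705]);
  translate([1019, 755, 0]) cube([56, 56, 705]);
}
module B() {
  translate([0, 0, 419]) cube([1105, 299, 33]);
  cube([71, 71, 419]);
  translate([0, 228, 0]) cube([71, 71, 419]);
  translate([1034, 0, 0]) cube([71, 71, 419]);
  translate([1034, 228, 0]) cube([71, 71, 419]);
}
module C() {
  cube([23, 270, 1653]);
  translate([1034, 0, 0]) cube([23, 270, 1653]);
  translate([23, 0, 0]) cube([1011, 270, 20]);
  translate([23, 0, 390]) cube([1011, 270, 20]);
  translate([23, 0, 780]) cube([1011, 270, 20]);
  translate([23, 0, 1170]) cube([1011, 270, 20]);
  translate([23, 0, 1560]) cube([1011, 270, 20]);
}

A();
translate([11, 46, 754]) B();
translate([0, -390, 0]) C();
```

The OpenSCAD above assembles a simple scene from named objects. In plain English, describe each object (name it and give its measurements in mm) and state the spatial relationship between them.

A is a table with a 1120×856 mm rectangular top, 49 mm thick, top surface at z = 754 mm, supported by four 56×56 mm square legs, each inset 45 mm from the nearest pair of top edges, running from the floor.

B is a bench: a 1105×299 mm seat slab, 33 mm thick, top at z = 452 mm, on four 71×71 mm square legs flush with the seat corners and standing on z = 0.

C is an open bookshelf. Two side panels, each 23 mm thick, 270 mm deep and 1653 mm tall, stand 1057 mm apart (outside-to-outside). Between them sit 5 shelves, each 20 mm thick and 270 mm deep, spanning the full gap between the sides. The bottom shelf rests on the floor (its underside at z = 0) and the clear gap between one shelf's top and the next shelf's underside is 370 mm.

The bench is on top of the table. The bookshelf is on the floor beside the table on its −y side.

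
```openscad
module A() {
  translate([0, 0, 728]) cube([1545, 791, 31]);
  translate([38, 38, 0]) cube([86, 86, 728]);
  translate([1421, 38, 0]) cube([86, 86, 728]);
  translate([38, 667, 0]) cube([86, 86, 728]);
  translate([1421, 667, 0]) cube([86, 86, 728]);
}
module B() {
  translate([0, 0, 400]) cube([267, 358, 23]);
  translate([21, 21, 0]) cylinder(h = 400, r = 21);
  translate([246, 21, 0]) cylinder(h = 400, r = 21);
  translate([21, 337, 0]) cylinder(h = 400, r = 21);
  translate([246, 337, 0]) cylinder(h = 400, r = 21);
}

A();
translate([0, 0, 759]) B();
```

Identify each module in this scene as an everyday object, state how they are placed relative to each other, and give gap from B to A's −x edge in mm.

The stool's min-x is at 0; the table's min-x is 0; gap = 0 mm.

A is a table. B is a stool. The stool is on top of the table. The gap from the stool to the table's −x edge is 0 mm.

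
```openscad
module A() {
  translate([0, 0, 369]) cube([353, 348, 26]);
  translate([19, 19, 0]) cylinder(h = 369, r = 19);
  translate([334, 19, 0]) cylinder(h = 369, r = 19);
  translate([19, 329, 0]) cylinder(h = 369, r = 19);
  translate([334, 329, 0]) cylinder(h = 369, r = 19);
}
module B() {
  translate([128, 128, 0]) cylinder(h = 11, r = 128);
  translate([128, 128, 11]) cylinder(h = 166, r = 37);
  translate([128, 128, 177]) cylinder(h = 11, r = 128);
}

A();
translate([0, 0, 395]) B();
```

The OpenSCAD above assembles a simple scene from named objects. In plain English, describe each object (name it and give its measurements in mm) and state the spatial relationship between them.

A is a four-legged stool. The seat is a 353×348×26 mm slab whose top surface is at z = 395 mm; four round legs, each 38 mm in diameter, run from the floor (z = 0) to the underside of the seat, each leg's axis is inset half a diameter from the nearest pair of seat edges (so the leg's bounding box is flush with the corner).

B is a spool: two coaxial disc flanges of radius 128 mm and thickness 11 mm, joined by a core cylinder of radius 37 mm and height 166 mm. The lower flange rests on z = 0 and the three cylinders share a vertical axis.

The spool is on top of the stool.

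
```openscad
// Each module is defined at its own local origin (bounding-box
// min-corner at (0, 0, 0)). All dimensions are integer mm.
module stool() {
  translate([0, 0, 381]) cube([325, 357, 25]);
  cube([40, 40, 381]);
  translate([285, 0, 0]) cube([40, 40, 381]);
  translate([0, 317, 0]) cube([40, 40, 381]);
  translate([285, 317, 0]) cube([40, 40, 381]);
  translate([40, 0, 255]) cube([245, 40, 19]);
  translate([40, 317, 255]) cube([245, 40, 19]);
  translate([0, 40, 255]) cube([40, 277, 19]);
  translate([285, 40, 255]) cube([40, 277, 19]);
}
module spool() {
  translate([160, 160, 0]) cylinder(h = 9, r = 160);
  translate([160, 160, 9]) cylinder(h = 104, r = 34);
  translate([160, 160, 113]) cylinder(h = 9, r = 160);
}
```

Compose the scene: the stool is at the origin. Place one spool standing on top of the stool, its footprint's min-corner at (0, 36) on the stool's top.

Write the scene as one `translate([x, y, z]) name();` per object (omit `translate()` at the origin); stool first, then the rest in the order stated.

stool();
translate([0, 36, 406]) spool();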